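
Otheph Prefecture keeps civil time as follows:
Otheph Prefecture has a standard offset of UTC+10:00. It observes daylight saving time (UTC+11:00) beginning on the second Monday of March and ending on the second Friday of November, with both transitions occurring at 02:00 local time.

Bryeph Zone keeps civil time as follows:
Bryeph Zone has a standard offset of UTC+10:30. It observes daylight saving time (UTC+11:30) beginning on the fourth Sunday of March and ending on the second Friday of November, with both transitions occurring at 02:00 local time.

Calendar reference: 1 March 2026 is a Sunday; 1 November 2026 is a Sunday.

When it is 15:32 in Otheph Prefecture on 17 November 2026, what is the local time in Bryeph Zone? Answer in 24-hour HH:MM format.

16:02

1 March 2026 is a Sunday, so the first Monday is March 2 and the second is March 9.
1 November 2026 is a Sunday, so the first Friday is November 6 and the second is November 13.
17 November 2026 is outside the daylight-saving period (9 March – 13 November), so Otheph Prefecture is on standard time, UTC+10:00.
15:32 Otheph Prefecture − 10h = 05:32 UTC.
1 March 2026 is a Sunday, so the first Sunday is March 1 and the fourth is March 22.
1 November 2026 is a Sunday, so the first Friday is November 6 and the second is November 13.
At the standard offset (UTC+10:30), 05:32 UTC + 10h30m = 16:02 Bryeph Zone standard time.
The standard-time date in Bryeph Zone, 17 November 2026, does not fall between 22 March and 13 November, so daylight saving is not in effect and Bryeph Zone is at UTC+10:30.
05:32 UTC + 10h30m = 16:02 Bryeph Zone.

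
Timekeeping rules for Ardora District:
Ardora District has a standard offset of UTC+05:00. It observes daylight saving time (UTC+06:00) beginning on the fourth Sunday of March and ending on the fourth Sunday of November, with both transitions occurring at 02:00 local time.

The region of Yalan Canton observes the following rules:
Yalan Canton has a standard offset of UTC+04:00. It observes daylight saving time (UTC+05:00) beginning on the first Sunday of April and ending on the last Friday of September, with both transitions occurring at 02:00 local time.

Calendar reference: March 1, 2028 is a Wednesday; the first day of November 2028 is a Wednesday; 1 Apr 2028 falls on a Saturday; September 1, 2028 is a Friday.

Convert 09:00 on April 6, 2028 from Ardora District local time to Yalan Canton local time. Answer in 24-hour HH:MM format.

1 March 2028 is a Wednesday, so the first Sunday is March 5 and the fourth is March 26.
1 November 2028 is a Wednesday, so the first Sunday is November 5 and the fourth is November 26.
April 6, 2028 falls between 26 March and 26 November, so daylight saving is in effect and Ardora District is at UTC+06:00.
09:00 Ardora District − 6h = 03:00 UTC.
1 April 2028 is a Saturday, so the first Sunday is April 2.
1 September 2028 is a Friday, so Fridays fall on 1, 8, 15, 22, 29; the last is September 29.
At the standard offset (UTC+04:00), 03:00 UTC + 4h = 07:00 Yalan Canton standard time.
Daylight saving runs 2 April – 29 September; the standard-time date in Yalan Canton, April 6, 2028, is inside that window, so Yalan Canton is at UTC+05:00.
03:00 UTC + 5h = 08:00 Yalan Canton.

08:00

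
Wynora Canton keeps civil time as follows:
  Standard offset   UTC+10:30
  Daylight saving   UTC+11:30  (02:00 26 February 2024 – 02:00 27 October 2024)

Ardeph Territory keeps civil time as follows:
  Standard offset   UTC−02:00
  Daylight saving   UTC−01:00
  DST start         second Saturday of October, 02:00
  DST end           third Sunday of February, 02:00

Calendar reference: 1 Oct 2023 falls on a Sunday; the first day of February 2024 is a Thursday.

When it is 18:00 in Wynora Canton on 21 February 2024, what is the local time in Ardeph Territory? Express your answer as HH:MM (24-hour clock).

05:30

21 February 2024 does not fall between 26 February and 27 October, so daylight saving is not in effect and Wynora Canton is at UTC+10:30.
18:00 Wynora Canton − 10h30m = 07:30 UTC.
1 October 2023 is a Sunday, so the first Saturday is October 7 and the second is October 14.
1 February 2024 is a Thursday, so the first Sunday is February 4 and the third is February 18.
At the standard offset (UTC−02:00), 07:30 UTC − 2h = 05:30 Ardeph Territory standard time.
The standard-time date in Ardeph Territory, 21 February 2024, is outside the daylight-saving period (14 October 2023 – 18 February 2024), so Ardeph Territory is on standard time, UTC−02:00.
07:30 UTC − 2h = 05:30 Ardeph Territory.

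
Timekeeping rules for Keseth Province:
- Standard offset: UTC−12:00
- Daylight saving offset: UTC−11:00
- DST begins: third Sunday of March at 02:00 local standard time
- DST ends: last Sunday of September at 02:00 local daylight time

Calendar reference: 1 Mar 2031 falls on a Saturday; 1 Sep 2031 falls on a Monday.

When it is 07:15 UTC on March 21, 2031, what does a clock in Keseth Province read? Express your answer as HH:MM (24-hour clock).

20:15

1 March 2031 is a Saturday, so the first Sunday is March 2 and the third is March 16.
1 September 2031 is a Monday, so Sundays fall on 7, 14, 21, 28; the last is September 28.
At the standard offset (UTC−12:00), 07:15 UTC − 12h = 19:15 Keseth Province standard time (rolling into the previous day, 20 March 2031).
The standard-time date in Keseth Province, March 20, 2031, falls between 16 March and 28 September, so daylight saving is in effect and Keseth Province is at UTC−11:00.
07:15 UTC − 11h = 20:15 local (rolling into the previous day, 20 March 2031).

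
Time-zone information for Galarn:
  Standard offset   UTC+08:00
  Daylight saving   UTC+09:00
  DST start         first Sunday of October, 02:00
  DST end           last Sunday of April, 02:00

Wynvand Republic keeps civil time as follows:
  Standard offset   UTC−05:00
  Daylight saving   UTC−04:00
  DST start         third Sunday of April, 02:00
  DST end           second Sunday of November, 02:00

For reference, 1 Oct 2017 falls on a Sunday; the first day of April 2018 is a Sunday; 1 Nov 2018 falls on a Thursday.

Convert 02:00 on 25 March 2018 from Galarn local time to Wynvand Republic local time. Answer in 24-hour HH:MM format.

12:00

1 October 2017 is a Sunday, so the first Sunday is October 1.
1 April 2018 is a Sunday, so Sundays fall on 1, 8, 15, 22, 29; the last is April 29.
Daylight saving runs 1 October 2017 – 29 April 2018; 25 March 2018 is inside that window, so Galarn is at UTC+09:00.
02:00 Galarn − 9h = 17:00 UTC (rolling into the previous day, 24 March 2018).
1 April 2018 is a Sunday, so the first Sunday is April 1 and the third is April 15.
1 November 2018 is a Thursday, so the first Sunday is November 4 and the second is November 11.
At the standard offset (UTC−05:00), 17:00 UTC − 5h = 12:00 Wynvand Republic standard time.
The standard-time date in Wynvand Republic, 24 March 2018, is outside the daylight-saving period (15 April – 11 November), so Wynvand Republic is on standard time, UTC−05:00.
17:00 UTC − 5h = 12:00 Wynvand Republic.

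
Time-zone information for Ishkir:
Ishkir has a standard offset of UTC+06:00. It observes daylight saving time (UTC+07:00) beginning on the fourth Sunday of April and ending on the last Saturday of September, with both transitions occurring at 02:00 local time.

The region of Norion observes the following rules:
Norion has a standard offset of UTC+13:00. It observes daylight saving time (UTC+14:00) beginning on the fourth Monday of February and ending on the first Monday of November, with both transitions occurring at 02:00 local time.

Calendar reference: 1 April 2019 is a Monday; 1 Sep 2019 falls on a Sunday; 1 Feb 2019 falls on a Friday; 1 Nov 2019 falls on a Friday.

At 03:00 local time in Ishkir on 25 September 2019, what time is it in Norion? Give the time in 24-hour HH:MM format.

10:00

1 April 2019 is a Monday, so the first Sunday is April 7 and the fourth is April 28.
1 September 2019 is a Sunday, so Saturdays fall on 7, 14, 21, 28; the last is September 28.
25 September 2019 falls between 28 April and 28 September, so daylight saving is in effect and Ishkir is at UTC+07:00.
03:00 Ishkir − 7h = 20:00 UTC (rolling into the previous day, 24 September 2019).
1 February 2019 is a Friday, so the first Monday is February 4 and the fourth is February 25.
1 November 2019 is a Friday, so the first Monday is November 4.
At the standard offset (UTC+13:00), 20:00 UTC + 13h = 09:00 Norion standard time (rolling into the next day, 25 September 2019).
The standard-time date in Norion, 25 September 2019, falls between 25 February and 4 November, so daylight saving is in effect and Norion is at UTC+14:00.
20:00 UTC + 14h = 10:00 Norion (rolling into the next day, 25 September 2019).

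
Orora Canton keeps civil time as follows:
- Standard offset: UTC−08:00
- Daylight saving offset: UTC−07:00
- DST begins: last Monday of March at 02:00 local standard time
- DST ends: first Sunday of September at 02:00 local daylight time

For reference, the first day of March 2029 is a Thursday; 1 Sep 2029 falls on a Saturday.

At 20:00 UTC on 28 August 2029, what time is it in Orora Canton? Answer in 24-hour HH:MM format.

1 March 2029 is a Thursday, so Mondays fall on 5, 12, 19, 26; the last is March 26.
1 September 2029 is a Saturday, so the first Sunday is September 2.
At the standard offset (UTC−08:00), 20:00 UTC − 8h = 12:00 Orora Canton standard time.
The standard-time date in Orora Canton, 28 August 2029, falls between 26 March and 2 September, so daylight saving is in effect and Orora Canton is at UTC−07:00.
20:00 UTC − 7h = 13:00 local.

13:00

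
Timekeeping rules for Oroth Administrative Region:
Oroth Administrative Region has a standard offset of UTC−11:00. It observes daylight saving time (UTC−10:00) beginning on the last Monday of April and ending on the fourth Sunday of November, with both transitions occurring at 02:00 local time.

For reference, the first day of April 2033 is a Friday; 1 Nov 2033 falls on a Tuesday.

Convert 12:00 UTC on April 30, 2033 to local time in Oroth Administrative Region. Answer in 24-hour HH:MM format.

02:00

1 April 2033 is a Friday, so Mondays fall on 4, 11, 18, 25; the last is April 25.
1 November 2033 is a Tuesday, so the first Sunday is November 6 and the fourth is November 27.
At the standard offset (UTC−11:00), 12:00 UTC − 11h = 01:00 Oroth Administrative Region standard time.
The standard-time date in Oroth Administrative Region, April 30, 2033, lies within the daylight-saving period (25 April – 27 November), so Oroth Administrative Region is on daylight time, UTC−10:00.
12:00 UTC − 10h = 02:00 local.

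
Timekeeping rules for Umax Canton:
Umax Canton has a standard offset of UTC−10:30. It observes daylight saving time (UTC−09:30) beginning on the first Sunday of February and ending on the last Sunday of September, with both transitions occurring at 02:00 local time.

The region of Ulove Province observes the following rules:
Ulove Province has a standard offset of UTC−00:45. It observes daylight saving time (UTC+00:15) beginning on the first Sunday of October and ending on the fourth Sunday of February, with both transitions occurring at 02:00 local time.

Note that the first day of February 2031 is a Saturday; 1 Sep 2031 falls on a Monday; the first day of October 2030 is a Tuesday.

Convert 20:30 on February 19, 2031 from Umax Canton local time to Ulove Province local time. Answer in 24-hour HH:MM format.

1 February 2031 is a Saturday, so the first Sunday is February 2.
1 September 2031 is a Monday, so Sundays fall on 7, 14, 21, 28; the last is September 28.
February 19, 2031 lies within the daylight-saving period (2 February – 28 September), so Umax Canton is on daylight time, UTC−09:30.
20:30 Umax Canton + 9h30m = 06:00 UTC (rolling into the next day, 20 February 2031).
1 October 2030 is a Tuesday, so the first Sunday is October 6.
1 February 2031 is a Saturday, so the first Sunday is February 2 and the fourth is February 23.
At the standard offset (UTC−00:45), 06:00 UTC − 0h45m = 05:15 Ulove Province standard time.
The standard-time date in Ulove Province, February 20, 2031, falls between 6 October 2030 and 23 February 2031, so daylight saving is in effect and Ulove Province is at UTC+00:15.
06:00 UTC + 0h15m = 06:15 Ulove Province.

06:15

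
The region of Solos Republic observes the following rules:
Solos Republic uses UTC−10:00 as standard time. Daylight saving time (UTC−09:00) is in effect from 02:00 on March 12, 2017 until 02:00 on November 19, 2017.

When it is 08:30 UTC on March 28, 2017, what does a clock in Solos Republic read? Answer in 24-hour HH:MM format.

At the standard offset (UTC−10:00), 08:30 UTC − 10h = 22:30 Solos Republic standard time (rolling into the previous day, 27 March 2017).
Daylight saving runs 12 March – 19 November; the standard-time date in Solos Republic, March 27, 2017, is inside that window, so Solos Republic is at UTC−09:00.
08:30 UTC − 9h = 23:30 local (rolling into the previous day, 27 March 2017).

23:30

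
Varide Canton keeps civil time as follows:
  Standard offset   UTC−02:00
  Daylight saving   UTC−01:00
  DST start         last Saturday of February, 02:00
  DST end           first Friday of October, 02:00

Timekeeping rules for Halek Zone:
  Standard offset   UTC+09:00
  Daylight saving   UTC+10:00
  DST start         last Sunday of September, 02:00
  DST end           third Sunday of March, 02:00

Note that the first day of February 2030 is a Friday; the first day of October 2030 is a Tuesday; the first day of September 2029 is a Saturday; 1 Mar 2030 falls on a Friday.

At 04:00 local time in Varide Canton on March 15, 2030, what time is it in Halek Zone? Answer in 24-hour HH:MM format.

1 February 2030 is a Friday, so Saturdays fall on 2, 9, 16, 23; the last is February 23.
1 October 2030 is a Tuesday, so the first Friday is October 4.
Daylight saving runs 23 February – 4 October; March 15, 2030 is inside that window, so Varide Canton is at UTC−01:00.
04:00 Varide Canton + 1h = 05:00 UTC.
1 September 2029 is a Saturday, so Sundays fall on 2, 9, 16, 23, 30; the last is September 30.
1 March 2030 is a Friday, so the first Sunday is March 3 and the third is March 17.
At the standard offset (UTC+09:00), 05:00 UTC + 9h = 14:00 Halek Zone standard time.
Daylight saving runs 30 September 2029 – 17 March 2030; the standard-time date in Halek Zone, March 15, 2030, is inside that window, so Halek Zone is at UTC+10:00.
05:00 UTC + 10h = 15:00 Halek Zone.

15:00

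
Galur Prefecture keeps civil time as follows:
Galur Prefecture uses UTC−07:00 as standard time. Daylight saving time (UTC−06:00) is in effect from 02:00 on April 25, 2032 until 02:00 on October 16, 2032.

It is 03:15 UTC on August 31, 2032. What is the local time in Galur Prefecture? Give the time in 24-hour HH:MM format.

21:15

At the standard offset (UTC−07:00), 03:15 UTC − 7h = 20:15 Galur Prefecture standard time (rolling into the previous day, 30 August 2032).
The standard-time date in Galur Prefecture, August 30, 2032, falls between 25 April and 16 October, so daylight saving is in effect and Galur Prefecture is at UTC−06:00.
03:15 UTC − 6h = 21:15 local (rolling into the previous day, 30 August 2032).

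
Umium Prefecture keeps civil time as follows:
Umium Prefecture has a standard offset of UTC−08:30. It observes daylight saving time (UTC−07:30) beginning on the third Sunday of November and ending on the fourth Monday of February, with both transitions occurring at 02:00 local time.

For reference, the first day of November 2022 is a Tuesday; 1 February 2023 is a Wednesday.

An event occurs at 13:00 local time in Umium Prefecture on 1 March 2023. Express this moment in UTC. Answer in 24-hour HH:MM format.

1 November 2022 is a Tuesday, so the first Sunday is November 6 and the third is November 20.
1 February 2023 is a Wednesday, so the first Monday is February 6 and the fourth is February 27.
1 March 2023 is outside the daylight-saving period (20 November 2022 – 27 February 2023), so Umium Prefecture is on standard time, UTC−08:30.
13:00 local + 8h30m = 21:30 UTC.

21:30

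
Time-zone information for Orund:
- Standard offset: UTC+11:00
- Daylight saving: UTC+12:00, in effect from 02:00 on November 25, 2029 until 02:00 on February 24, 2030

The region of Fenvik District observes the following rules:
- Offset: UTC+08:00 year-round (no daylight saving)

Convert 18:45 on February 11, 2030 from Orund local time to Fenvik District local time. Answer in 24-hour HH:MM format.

14:45

February 11, 2030 lies within the daylight-saving period (25 November 2029 – 24 February 2030), so Orund is on daylight time, UTC+12:00.
18:45 Orund − 12h = 06:45 UTC.
Fenvik District has no daylight saving, so its offset is UTC+08:00 year-round.
06:45 UTC + 8h = 14:45 Fenvik District.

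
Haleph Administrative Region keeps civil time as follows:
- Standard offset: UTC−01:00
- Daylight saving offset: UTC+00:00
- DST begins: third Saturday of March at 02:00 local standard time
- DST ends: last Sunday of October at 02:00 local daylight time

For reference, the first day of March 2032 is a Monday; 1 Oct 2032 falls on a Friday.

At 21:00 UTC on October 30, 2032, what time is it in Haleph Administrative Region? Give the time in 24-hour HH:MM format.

21:00

1 March 2032 is a Monday, so the first Saturday is March 6 and the third is March 20.
1 October 2032 is a Friday, so Sundays fall on 3, 10, 17, 24, 31; the last is October 31.
At the standard offset (UTC−01:00), 21:00 UTC − 1h = 20:00 Haleph Administrative Region standard time.
The standard-time date in Haleph Administrative Region, October 30, 2032, falls between 20 March and 31 October, so daylight saving is in effect and Haleph Administrative Region is at UTC+00:00.
21:00 UTC + 0h = 21:00 local.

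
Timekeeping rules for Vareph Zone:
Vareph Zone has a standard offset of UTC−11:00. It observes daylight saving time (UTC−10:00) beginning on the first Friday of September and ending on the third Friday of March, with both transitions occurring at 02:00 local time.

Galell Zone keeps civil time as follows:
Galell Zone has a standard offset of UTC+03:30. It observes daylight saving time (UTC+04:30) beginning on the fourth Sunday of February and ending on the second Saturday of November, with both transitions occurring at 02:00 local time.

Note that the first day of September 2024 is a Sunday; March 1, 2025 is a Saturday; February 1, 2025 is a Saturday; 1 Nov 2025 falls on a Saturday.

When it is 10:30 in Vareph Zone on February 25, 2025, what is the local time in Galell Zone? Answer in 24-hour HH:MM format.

1 September 2024 is a Sunday, so the first Friday is September 6.
1 March 2025 is a Saturday, so the first Friday is March 7 and the third is March 21.
Daylight saving runs 6 September 2024 – 21 March 2025; February 25, 2025 is inside that window, so Vareph Zone is at UTC−10:00.
10:30 Vareph Zone + 10h = 20:30 UTC.
1 February 2025 is a Saturday, so the first Sunday is February 2 and the fourth is February 23.
1 November 2025 is a Saturday, so the first Saturday is November 1 and the second is November 8.
At the standard offset (UTC+03:30), 20:30 UTC + 3h30m = 00:00 Galell Zone standard time (rolling into the next day, 26 February 2025).
Daylight saving runs 23 February – 8 November; the standard-time date in Galell Zone, February 26, 2025, is inside that window, so Galell Zone is at UTC+04:30.
20:30 UTC + 4h30m = 01:00 Galell Zone (rolling into the next day, 26 February 2025).

01:00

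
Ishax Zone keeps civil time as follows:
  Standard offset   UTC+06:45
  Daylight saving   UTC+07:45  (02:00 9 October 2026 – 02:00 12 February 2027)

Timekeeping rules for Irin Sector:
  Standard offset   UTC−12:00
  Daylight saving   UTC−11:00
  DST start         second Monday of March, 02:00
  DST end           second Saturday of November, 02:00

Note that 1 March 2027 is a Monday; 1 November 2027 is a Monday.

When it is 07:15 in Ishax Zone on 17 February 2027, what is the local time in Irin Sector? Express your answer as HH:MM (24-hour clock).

17 February 2027 is outside the daylight-saving period (9 October 2026 – 12 February 2027), so Ishax Zone is on standard time, UTC+06:45.
07:15 Ishax Zone − 6h45m = 00:30 UTC.
1 March 2027 is a Monday, so the first Monday is March 1 and the second is March 8.
1 November 2027 is a Monday, so the first Saturday is November 6 and the second is November 13.
At the standard offset (UTC−12:00), 00:30 UTC − 12h = 12:30 Irin Sector standard time (rolling into the previous day, 16 February 2027).
Daylight saving runs 8 March – 13 November; the standard-time date in Irin Sector, 16 February 2027, is outside that window, so Irin Sector is on standard time at UTC−12:00.
00:30 UTC − 12h = 12:30 Irin Sector (rolling into the previous day, 16 February 2027).

12:30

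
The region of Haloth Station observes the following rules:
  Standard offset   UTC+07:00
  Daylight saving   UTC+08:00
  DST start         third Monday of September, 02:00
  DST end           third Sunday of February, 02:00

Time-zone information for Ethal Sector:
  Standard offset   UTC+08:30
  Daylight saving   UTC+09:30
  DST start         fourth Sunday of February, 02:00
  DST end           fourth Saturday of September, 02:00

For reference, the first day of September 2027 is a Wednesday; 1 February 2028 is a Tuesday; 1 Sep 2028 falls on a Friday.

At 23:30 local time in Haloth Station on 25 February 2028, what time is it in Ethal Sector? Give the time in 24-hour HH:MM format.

01:00

1 September 2027 is a Wednesday, so the first Monday is September 6 and the third is September 20.
1 February 2028 is a Tuesday, so the first Sunday is February 6 and the third is February 20.
25 February 2028 is outside the daylight-saving period (20 September 2027 – 20 February 2028), so Haloth Station is on standard time, UTC+07:00.
23:30 Haloth Station − 7h = 16:30 UTC.
1 February 2028 is a Tuesday, so the first Sunday is February 6 and the fourth is February 27.
1 September 2028 is a Friday, so the first Saturday is September 2 and the fourth is September 23.
At the standard offset (UTC+08:30), 16:30 UTC + 8h30m = 01:00 Ethal Sector standard time (rolling into the next day, 26 February 2028).
The standard-time date in Ethal Sector, 26 February 2028, does not fall between 27 February and 23 September, so daylight saving is not in effect and Ethal Sector is at UTC+08:30.
16:30 UTC + 8h30m = 01:00 Ethal Sector (rolling into the next day, 26 February 2028).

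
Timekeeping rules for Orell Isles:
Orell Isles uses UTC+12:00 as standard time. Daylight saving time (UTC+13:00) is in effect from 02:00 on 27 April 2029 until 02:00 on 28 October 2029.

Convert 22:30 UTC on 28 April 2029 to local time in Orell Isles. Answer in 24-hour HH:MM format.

At the standard offset (UTC+12:00), 22:30 UTC + 12h = 10:30 Orell Isles standard time (rolling into the next day, 29 April 2029).
The standard-time date in Orell Isles, 29 April 2029, lies within the daylight-saving period (27 April – 28 October), so Orell Isles is on daylight time, UTC+13:00.
22:30 UTC + 13h = 11:30 local (rolling into the next day, 29 April 2029).

11:30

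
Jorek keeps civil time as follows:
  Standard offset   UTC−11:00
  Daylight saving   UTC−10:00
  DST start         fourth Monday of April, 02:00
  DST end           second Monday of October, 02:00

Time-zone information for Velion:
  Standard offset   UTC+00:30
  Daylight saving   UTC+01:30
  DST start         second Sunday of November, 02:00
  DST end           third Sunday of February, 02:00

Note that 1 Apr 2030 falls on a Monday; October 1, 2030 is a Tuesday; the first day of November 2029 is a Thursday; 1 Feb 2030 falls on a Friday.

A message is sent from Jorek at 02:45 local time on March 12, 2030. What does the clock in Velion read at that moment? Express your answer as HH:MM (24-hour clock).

1 April 2030 is a Monday, so the first Monday is April 1 and the fourth is April 22.
1 October 2030 is a Tuesday, so the first Monday is October 7 and the second is October 14.
March 12, 2030 does not fall between 22 April and 14 October, so daylight saving is not in effect and Jorek is at UTC−11:00.
02:45 Jorek + 11h = 13:45 UTC.
1 November 2029 is a Thursday, so the first Sunday is November 4 and the second is November 11.
1 February 2030 is a Friday, so the first Sunday is February 3 and the third is February 17.
At the standard offset (UTC+00:30), 13:45 UTC + 0h30m = 14:15 Velion standard time.
The standard-time date in Velion, March 12, 2030, does not fall between 11 November 2029 and 17 February 2030, so daylight saving is not in effect and Velion is at UTC+00:30.
13:45 UTC + 0h30m = 14:15 Velion.

14:15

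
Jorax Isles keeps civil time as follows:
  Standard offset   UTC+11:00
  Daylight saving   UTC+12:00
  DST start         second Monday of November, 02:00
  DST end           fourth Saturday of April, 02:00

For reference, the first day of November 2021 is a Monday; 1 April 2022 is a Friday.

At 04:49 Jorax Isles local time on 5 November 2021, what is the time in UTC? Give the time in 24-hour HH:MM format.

1 November 2021 is a Monday, so the first Monday is November 1 and the second is November 8.
1 April 2022 is a Friday, so the first Saturday is April 2 and the fourth is April 23.
5 November 2021 is outside the daylight-saving period (8 November 2021 – 23 April 2022), so Jorax Isles is on standard time, UTC+11:00.
04:49 local − 11h = 17:49 UTC (rolling into the previous day, 4 November 2021).

17:49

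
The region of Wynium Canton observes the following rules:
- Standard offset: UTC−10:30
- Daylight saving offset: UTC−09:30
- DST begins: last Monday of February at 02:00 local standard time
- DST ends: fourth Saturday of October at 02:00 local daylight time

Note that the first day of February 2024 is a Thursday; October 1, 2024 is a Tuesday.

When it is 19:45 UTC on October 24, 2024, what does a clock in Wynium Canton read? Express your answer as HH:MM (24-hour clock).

1 February 2024 is a Thursday, so Mondays fall on 5, 12, 19, 26; the last is February 26.
1 October 2024 is a Tuesday, so the first Saturday is October 5 and the fourth is October 26.
At the standard offset (UTC−10:30), 19:45 UTC − 10h30m = 09:15 Wynium Canton standard time.
The standard-time date in Wynium Canton, October 24, 2024, lies within the daylight-saving period (26 February – 26 October), so Wynium Canton is on daylight time, UTC−09:30.
19:45 UTC − 9h30m = 10:15 local.

10:15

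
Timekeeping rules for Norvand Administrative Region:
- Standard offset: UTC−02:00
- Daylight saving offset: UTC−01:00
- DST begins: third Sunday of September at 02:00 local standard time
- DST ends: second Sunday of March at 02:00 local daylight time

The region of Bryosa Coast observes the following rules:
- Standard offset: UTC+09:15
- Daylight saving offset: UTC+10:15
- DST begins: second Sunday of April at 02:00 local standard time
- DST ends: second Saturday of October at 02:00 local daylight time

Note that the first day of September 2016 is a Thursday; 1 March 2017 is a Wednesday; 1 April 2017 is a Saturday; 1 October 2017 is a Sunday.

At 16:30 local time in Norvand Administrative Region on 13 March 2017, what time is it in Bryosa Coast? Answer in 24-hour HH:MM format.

1 September 2016 is a Thursday, so the first Sunday is September 4 and the third is September 18.
1 March 2017 is a Wednesday, so the first Sunday is March 5 and the second is March 12.
Daylight saving runs 18 September 2016 – 12 March 2017; 13 March 2017 is outside that window, so Norvand Administrative Region is on standard time at UTC−02:00.
16:30 Norvand Administrative Region + 2h = 18:30 UTC.
1 April 2017 is a Saturday, so the first Sunday is April 2 and the second is April 9.
1 October 2017 is a Sunday, so the first Saturday is October 7 and the second is October 14.
At the standard offset (UTC+09:15), 18:30 UTC + 9h15m = 03:45 Bryosa Coast standard time (rolling into the next day, 14 March 2017).
The standard-time date in Bryosa Coast, 14 March 2017, is outside the daylight-saving period (9 April – 14 October), so Bryosa Coast is on standard time, UTC+09:15.
18:30 UTC + 9h15m = 03:45 Bryosa Coast (rolling into the next day, 14 March 2017).

03:45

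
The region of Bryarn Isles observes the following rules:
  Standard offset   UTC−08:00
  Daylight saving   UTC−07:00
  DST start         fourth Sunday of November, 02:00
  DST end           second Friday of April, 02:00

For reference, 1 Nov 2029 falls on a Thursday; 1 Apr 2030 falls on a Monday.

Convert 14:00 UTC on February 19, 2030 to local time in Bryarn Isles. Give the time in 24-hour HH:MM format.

07:00

1 November 2029 is a Thursday, so the first Sunday is November 4 and the fourth is November 25.
1 April 2030 is a Monday, so the first Friday is April 5 and the second is April 12.
At the standard offset (UTC−08:00), 14:00 UTC − 8h = 06:00 Bryarn Isles standard time.
Daylight saving runs 25 November 2029 – 12 April 2030; the standard-time date in Bryarn Isles, February 19, 2030, is inside that window, so Bryarn Isles is at UTC−07:00.
14:00 UTC − 7h = 07:00 local.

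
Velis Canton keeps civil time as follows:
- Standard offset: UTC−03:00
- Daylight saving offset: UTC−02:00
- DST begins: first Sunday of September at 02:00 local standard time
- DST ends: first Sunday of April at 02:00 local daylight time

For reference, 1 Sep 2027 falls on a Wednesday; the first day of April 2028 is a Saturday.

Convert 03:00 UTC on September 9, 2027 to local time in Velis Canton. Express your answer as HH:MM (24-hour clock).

1 September 2027 is a Wednesday, so the first Sunday is September 5.
1 April 2028 is a Saturday, so the first Sunday is April 2.
At the standard offset (UTC−03:00), 03:00 UTC − 3h = 00:00 Velis Canton standard time.
The standard-time date in Velis Canton, September 9, 2027, falls between 5 September 2027 and 2 April 2028, so daylight saving is in effect and Velis Canton is at UTC−02:00.
03:00 UTC − 2h = 01:00 local.

01:00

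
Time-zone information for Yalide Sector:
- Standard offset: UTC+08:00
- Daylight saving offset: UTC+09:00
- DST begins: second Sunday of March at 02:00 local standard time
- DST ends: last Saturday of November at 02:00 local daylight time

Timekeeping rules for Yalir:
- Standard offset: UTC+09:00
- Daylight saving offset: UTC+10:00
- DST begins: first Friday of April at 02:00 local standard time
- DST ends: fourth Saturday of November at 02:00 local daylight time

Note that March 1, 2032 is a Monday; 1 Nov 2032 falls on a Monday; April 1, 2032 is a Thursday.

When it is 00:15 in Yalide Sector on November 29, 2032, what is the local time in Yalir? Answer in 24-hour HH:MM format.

01:15

1 March 2032 is a Monday, so the first Sunday is March 7 and the second is March 14.
1 November 2032 is a Monday, so Saturdays fall on 6, 13, 20, 27; the last is November 27.
Daylight saving runs 14 March – 27 November; November 29, 2032 is outside that window, so Yalide Sector is on standard time at UTC+08:00.
00:15 Yalide Sector − 8h = 16:15 UTC (rolling into the previous day, 28 November 2032).
1 April 2032 is a Thursday, so the first Friday is April 2.
1 November 2032 is a Monday, so the first Saturday is November 6 and the fourth is November 27.
At the standard offset (UTC+09:00), 16:15 UTC + 9h = 01:15 Yalir standard time (rolling into the next day, 29 November 2032).
Daylight saving runs 2 April – 27 November; the standard-time date in Yalir, November 29, 2032, is outside that window, so Yalir is on standard time at UTC+09:00.
16:15 UTC + 9h = 01:15 Yalir (rolling into the next day, 29 November 2032).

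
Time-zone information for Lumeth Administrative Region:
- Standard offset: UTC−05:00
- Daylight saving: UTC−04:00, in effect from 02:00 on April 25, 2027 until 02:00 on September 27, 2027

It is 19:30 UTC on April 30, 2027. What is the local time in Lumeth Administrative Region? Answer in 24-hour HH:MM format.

15:30

At the standard offset (UTC−05:00), 19:30 UTC − 5h = 14:30 Lumeth Administrative Region standard time.
The standard-time date in Lumeth Administrative Region, April 30, 2027, lies within the daylight-saving period (25 April – 27 September), so Lumeth Administrative Region is on daylight time, UTC−04:00.
19:30 UTC − 4h = 15:30 local.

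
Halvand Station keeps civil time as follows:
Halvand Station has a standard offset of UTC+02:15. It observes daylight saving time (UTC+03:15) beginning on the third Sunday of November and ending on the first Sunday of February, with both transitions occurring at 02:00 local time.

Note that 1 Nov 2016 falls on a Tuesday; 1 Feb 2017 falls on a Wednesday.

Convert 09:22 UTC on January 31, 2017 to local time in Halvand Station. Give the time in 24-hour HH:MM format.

1 November 2016 is a Tuesday, so the first Sunday is November 6 and the third is November 20.
1 February 2017 is a Wednesday, so the first Sunday is February 5.
At the standard offset (UTC+02:15), 09:22 UTC + 2h15m = 11:37 Halvand Station standard time.
The standard-time date in Halvand Station, January 31, 2017, falls between 20 November 2016 and 5 February 2017, so daylight saving is in effect and Halvand Station is at UTC+03:15.
09:22 UTC + 3h15m = 12:37 local.

12:37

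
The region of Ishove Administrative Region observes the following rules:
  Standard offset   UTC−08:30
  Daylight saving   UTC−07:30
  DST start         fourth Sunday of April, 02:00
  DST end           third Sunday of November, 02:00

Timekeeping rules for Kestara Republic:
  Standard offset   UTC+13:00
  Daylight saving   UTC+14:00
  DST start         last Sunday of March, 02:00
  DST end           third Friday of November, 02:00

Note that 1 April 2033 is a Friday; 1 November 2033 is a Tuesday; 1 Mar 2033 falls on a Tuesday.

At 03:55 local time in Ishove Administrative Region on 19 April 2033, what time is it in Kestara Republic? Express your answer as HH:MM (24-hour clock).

1 April 2033 is a Friday, so the first Sunday is April 3 and the fourth is April 24.
1 November 2033 is a Tuesday, so the first Sunday is November 6 and the third is November 20.
19 April 2033 is outside the daylight-saving period (24 April – 20 November), so Ishove Administrative Region is on standard time, UTC−08:30.
03:55 Ishove Administrative Region + 8h30m = 12:25 UTC.
1 March 2033 is a Tuesday, so Sundays fall on 6, 13, 20, 27; the last is March 27.
1 November 2033 is a Tuesday, so the first Friday is November 4 and the third is November 18.
At the standard offset (UTC+13:00), 12:25 UTC + 13h = 01:25 Kestara Republic standard time (rolling into the next day, 20 April 2033).
The standard-time date in Kestara Republic, 20 April 2033, falls between 27 March and 18 November, so daylight saving is in effect and Kestara Republic is at UTC+14:00.
12:25 UTC + 14h = 02:25 Kestara Republic (rolling into the next day, 20 April 2033).

02:25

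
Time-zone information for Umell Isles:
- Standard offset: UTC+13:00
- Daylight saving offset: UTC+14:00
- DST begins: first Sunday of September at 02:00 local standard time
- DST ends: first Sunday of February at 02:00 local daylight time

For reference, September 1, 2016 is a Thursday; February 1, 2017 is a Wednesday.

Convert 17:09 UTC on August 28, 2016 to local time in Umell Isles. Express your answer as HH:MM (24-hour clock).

1 September 2016 is a Thursday, so the first Sunday is September 4.
1 February 2017 is a Wednesday, so the first Sunday is February 5.
At the standard offset (UTC+13:00), 17:09 UTC + 13h = 06:09 Umell Isles standard time (rolling into the next day, 29 August 2016).
The standard-time date in Umell Isles, August 29, 2016, is outside the daylight-saving period (4 September 2016 – 5 February 2017), so Umell Isles is on standard time, UTC+13:00.
17:09 UTC + 13h = 06:09 local (rolling into the next day, 29 August 2016).

06:09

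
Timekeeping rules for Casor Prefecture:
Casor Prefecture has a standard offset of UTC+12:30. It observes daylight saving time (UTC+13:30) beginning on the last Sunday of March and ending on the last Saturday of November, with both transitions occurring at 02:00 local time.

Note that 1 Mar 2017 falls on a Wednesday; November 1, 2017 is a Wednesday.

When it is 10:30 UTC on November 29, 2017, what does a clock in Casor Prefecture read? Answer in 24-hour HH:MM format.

1 March 2017 is a Wednesday, so Sundays fall on 5, 12, 19, 26; the last is March 26.
1 November 2017 is a Wednesday, so Saturdays fall on 4, 11, 18, 25; the last is November 25.
At the standard offset (UTC+12:30), 10:30 UTC + 12h30m = 23:00 Casor Prefecture standard time.
Daylight saving runs 26 March – 25 November; the standard-time date in Casor Prefecture, November 29, 2017, is outside that window, so Casor Prefecture is on standard time at UTC+12:30.
10:30 UTC + 12h30m = 23:00 local.

23:00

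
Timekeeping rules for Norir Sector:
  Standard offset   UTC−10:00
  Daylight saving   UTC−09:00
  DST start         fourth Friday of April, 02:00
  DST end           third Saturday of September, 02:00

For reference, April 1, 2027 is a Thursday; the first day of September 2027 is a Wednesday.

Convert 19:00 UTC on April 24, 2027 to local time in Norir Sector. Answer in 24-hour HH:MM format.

1 April 2027 is a Thursday, so the first Friday is April 2 and the fourth is April 23.
1 September 2027 is a Wednesday, so the first Saturday is September 4 and the third is September 18.
At the standard offset (UTC−10:00), 19:00 UTC − 10h = 09:00 Norir Sector standard time.
The standard-time date in Norir Sector, April 24, 2027, falls between 23 April and 18 September, so daylight saving is in effect and Norir Sector is at UTC−09:00.
19:00 UTC − 9h = 10:00 local.

10:00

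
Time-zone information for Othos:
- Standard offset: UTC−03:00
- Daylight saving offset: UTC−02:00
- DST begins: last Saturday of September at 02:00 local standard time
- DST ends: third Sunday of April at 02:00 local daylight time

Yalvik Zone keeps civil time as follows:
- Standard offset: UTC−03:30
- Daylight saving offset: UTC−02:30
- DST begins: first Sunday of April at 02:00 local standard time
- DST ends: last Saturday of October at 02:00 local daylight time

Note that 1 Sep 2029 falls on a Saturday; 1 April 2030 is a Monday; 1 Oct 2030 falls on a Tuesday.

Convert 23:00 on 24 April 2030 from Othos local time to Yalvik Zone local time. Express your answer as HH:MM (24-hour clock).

1 September 2029 is a Saturday, so Saturdays fall on 1, 8, 15, 22, 29; the last is September 29.
1 April 2030 is a Monday, so the first Sunday is April 7 and the third is April 21.
Daylight saving runs 29 September 2029 – 21 April 2030; 24 April 2030 is outside that window, so Othos is on standard time at UTC−03:00.
23:00 Othos + 3h = 02:00 UTC (rolling into the next day, 25 April 2030).
1 April 2030 is a Monday, so the first Sunday is April 7.
1 October 2030 is a Tuesday, so Saturdays fall on 5, 12, 19, 26; the last is October 26.
At the standard offset (UTC−03:30), 02:00 UTC − 3h30m = 22:30 Yalvik Zone standard time (rolling into the previous day, 24 April 2030).
Daylight saving runs 7 April – 26 October; the standard-time date in Yalvik Zone, 24 April 2030, is inside that window, so Yalvik Zone is at UTC−02:30.
02:00 UTC − 2h30m = 23:30 Yalvik Zone (rolling into the previous day, 24 April 2030).

23:30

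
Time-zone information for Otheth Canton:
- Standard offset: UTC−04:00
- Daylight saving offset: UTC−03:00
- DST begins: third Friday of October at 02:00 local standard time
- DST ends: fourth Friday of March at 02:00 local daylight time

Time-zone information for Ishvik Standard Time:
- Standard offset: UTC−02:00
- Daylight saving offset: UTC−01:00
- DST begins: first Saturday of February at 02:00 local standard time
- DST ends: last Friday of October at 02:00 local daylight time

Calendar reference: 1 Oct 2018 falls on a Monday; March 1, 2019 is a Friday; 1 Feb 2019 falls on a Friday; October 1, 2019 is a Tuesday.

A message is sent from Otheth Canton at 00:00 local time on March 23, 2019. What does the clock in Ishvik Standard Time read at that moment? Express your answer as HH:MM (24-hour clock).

1 October 2018 is a Monday, so the first Friday is October 5 and the third is October 19.
1 March 2019 is a Friday, so the first Friday is March 1 and the fourth is March 22.
March 23, 2019 is outside the daylight-saving period (19 October 2018 – 22 March 2019), so Otheth Canton is on standard time, UTC−04:00.
00:00 Otheth Canton + 4h = 04:00 UTC.
1 February 2019 is a Friday, so the first Saturday is February 2.
1 October 2019 is a Tuesday, so Fridays fall on 4, 11, 18, 25; the last is October 25.
At the standard offset (UTC−02:00), 04:00 UTC − 2h = 02:00 Ishvik Standard Time standard time.
The standard-time date in Ishvik Standard Time, March 23, 2019, falls between 2 February and 25 October, so daylight saving is in effect and Ishvik Standard Time is at UTC−01:00.
04:00 UTC − 1h = 03:00 Ishvik Standard Time.

03:00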